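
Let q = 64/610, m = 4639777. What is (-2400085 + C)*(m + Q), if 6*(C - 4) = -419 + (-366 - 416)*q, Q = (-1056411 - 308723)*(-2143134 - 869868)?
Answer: -3613243981127203007041/366 ≈ -9.8722e+18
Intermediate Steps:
q = 32/305 (q = 64*(1/610) = 32/305 ≈ 0.10492)
Q = 4113151472268 (Q = -1365134*(-3013002) = 4113151472268)
C = -145499/1830 (C = 4 + (-419 + (-366 - 416)*(32/305))/6 = 4 + (-419 - 782*32/305)/6 = 4 + (-419 - 25024/305)/6 = 4 + (⅙)*(-152819/305) = 4 - 152819/1830 = -145499/1830 ≈ -79.508)
(-2400085 + C)*(m + Q) = (-2400085 - 145499/1830)*(4639777 + 4113151472268) = -4392301049/1830*4113156112045 = -3613243981127203007041/366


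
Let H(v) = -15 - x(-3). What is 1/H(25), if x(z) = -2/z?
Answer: -3/47 ≈ -0.063830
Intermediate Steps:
H(v) = -47/3 (H(v) = -15 - (-2)/(-3) = -15 - (-2)*(-1)/3 = -15 - 1*⅔ = -15 - ⅔ = -47/3)
1/H(25) = 1/(-47/3) = -3/47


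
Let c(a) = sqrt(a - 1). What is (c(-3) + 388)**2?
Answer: 150540 + 1552*I ≈ 1.5054e+5 + 1552.0*I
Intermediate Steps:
c(a) = sqrt(-1 + a)
(c(-3) + 388)**2 = (sqrt(-1 - 3) + 388)**2 = (sqrt(-4) + 388)**2 = (2*I + 388)**2 = (388 + 2*I)**2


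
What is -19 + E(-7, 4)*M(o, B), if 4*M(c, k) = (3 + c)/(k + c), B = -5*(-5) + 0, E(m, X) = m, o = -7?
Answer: -335/18 ≈ -18.611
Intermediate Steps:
B = 25 (B = 25 + 0 = 25)
M(c, k) = (3 + c)/(4*(c + k)) (M(c, k) = ((3 + c)/(k + c))/4 = ((3 + c)/(c + k))/4 = (3 + c)/(4*(c + k)))
-19 + E(-7, 4)*M(o, B) = -19 - 7*(3 - 7)/(4*(-7 + 25)) = -19 - 7*(-4)/(4*18) = -19 - 7*(-1/18) = -19 + 7/18 = -335/18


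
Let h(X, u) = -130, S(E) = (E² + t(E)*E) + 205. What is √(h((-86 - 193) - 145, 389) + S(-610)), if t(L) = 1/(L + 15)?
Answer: √5270384693/119 ≈ 610.06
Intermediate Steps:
t(L) = 1/(15 + L)
S(E) = 205 + E² + E/(15 + E) (S(E) = (E² + E/(15 + E)) + 205 = 205 + E² + E/(15 + E))
√(h((-86 - 193) - 145, 389) + S(-610)) = √(-130 + (-610 + (15 - 610)*(205 + (-610)²))/(15 - 610)) = √(-130 + (-610 - 595*(205 + 372100))/(-595)) = √(-130 - (-610 - 595*372305)/595) = √(-130 - (-610 - 221521475)/595) = √(-130 - 1/595*(-221522085)) = √(-130 + 44304417/119) = √(44288947/119) = √5270384693/119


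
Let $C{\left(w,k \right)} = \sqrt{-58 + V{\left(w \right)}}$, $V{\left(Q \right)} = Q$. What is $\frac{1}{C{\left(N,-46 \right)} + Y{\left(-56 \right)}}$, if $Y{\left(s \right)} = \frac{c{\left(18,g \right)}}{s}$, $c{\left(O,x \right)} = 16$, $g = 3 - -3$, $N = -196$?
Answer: $- \frac{7}{6225} - \frac{49 i \sqrt{254}}{12450} \approx -0.0011245 - 0.062725 i$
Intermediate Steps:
$g = 6$ ($g = 3 + 3 = 6$)
$C{\left(w,k \right)} = \sqrt{-58 + w}$
$Y{\left(s \right)} = \frac{16}{s}$
$\frac{1}{C{\left(N,-46 \right)} + Y{\left(-56 \right)}} = \frac{1}{\sqrt{-58 - 196} + \frac{16}{-56}} = \frac{1}{\sqrt{-254} + 16 \left(- \frac{1}{56}\right)} = \frac{1}{i \sqrt{254} - \frac{2}{7}} = \frac{1}{- \frac{2}{7} + i \sqrt{254}}$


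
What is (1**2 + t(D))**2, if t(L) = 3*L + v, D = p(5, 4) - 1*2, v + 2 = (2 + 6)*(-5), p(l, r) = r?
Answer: 1225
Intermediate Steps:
v = -42 (v = -2 + (2 + 6)*(-5) = -2 + 8*(-5) = -2 - 40 = -42)
D = 2 (D = 4 - 1*2 = 4 - 2 = 2)
t(L) = -42 + 3*L (t(L) = 3*L - 42 = -42 + 3*L)
(1**2 + t(D))**2 = (1**2 + (-42 + 3*2))**2 = (1 + (-42 + 6))**2 = (1 - 36)**2 = (-35)**2 = 1225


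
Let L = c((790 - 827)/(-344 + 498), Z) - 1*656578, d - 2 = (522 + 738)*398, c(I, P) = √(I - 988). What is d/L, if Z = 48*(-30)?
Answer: -50706355483784/66388579345125 - 501482*I*√23437106/66388579345125 ≈ -0.76378 - 3.6569e-5*I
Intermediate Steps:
Z = -1440
c(I, P) = √(-988 + I)
d = 501482 (d = 2 + (522 + 738)*398 = 2 + 1260*398 = 2 + 501480 = 501482)
L = -656578 + I*√23437106/154 (L = √(-988 + (790 - 827)/(-344 + 498)) - 1*656578 = √(-988 - 37/154) - 656578 = √(-152189/154) - 656578 = I*√23437106/154 - 656578 = -656578 + I*√23437106/154 ≈ -6.5658e+5 + 31.436*I)
d/L = 501482/(-656578 + I*√23437106/154)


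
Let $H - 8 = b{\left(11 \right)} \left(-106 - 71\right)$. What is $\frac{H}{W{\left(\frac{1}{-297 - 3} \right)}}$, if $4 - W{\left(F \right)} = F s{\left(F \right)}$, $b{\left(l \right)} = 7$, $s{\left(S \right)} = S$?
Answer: $- \frac{110790000}{359999} \approx -307.75$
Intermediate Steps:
$W{\left(F \right)} = 4 - F^{2}$ ($W{\left(F \right)} = 4 - F F = 4 - F^{2}$)
$H = -1231$ ($H = 8 + 7 \left(-106 - 71\right) = 8 + 7 \left(-177\right) = 8 - 1239 = -1231$)
$\frac{H}{W{\left(\frac{1}{-297 - 3} \right)}} = - \frac{1231}{4 - \left(\frac{1}{-297 - 3}\right)^{2}} = - \frac{1231}{4 - \left(\frac{1}{-300}\right)^{2}} = - \frac{1231}{4 - \left(- \frac{1}{300}\right)^{2}} = - \frac{1231}{4 - \frac{1}{90000}} = - \frac{1231}{\frac{359999}{90000}} = \left(-1231\right) \frac{90000}{359999} = - \frac{110790000}{359999}$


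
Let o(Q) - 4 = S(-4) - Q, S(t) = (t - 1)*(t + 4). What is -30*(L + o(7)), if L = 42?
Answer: -1170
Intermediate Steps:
S(t) = (-1 + t)*(4 + t)
o(Q) = 4 - Q (o(Q) = 4 + ((-4 + (-4)² + 3*(-4)) - Q) = 4 + ((-4 + 16 - 12) - Q) = 4 + (0 - Q) = 4 - Q)
-30*(L + o(7)) = -30*(42 + (4 - 1*7)) = -30*(42 + (4 - 7)) = -30*(42 - 3) = -30*39 = -1170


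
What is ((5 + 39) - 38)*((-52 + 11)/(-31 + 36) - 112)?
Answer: -3606/5 ≈ -721.20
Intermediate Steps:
((5 + 39) - 38)*((-52 + 11)/(-31 + 36) - 112) = (44 - 38)*(-41/5 - 112) = 6*(-41*⅕ - 112) = 6*(-41/5 - 112) = 6*(-601/5) = -3606/5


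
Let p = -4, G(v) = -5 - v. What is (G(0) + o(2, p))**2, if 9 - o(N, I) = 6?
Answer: 4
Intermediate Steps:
o(N, I) = 3 (o(N, I) = 9 - 1*6 = 9 - 6 = 3)
(G(0) + o(2, p))**2 = ((-5 - 1*0) + 3)**2 = ((-5 + 0) + 3)**2 = (-5 + 3)**2 = (-2)**2 = 4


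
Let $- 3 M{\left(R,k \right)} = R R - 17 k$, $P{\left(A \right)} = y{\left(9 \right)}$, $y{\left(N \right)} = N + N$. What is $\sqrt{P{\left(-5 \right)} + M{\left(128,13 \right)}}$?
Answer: $\frac{i \sqrt{48327}}{3} \approx 73.278 i$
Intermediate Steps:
$y{\left(N \right)} = 2 N$
$P{\left(A \right)} = 18$ ($P{\left(A \right)} = 2 \cdot 9 = 18$)
$M{\left(R,k \right)} = - \frac{R^{2}}{3} + \frac{17 k}{3}$ ($M{\left(R,k \right)} = - \frac{R R - 17 k}{3} = - \frac{R^{2} - 17 k}{3} = - \frac{R^{2}}{3} + \frac{17 k}{3}$)
$\sqrt{P{\left(-5 \right)} + M{\left(128,13 \right)}} = \sqrt{18 + \left(- \frac{128^{2}}{3} + \frac{17}{3} \cdot 13\right)} = \sqrt{18 + \left(\left(- \frac{1}{3}\right) 16384 + \frac{221}{3}\right)} = \sqrt{18 + \left(- \frac{16384}{3} + \frac{221}{3}\right)} = \sqrt{18 - \frac{16163}{3}} = \sqrt{- \frac{16109}{3}} = \frac{i \sqrt{48327}}{3}$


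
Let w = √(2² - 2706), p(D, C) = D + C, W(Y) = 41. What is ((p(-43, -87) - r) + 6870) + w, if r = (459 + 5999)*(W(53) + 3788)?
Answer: -24720942 + I*√2702 ≈ -2.4721e+7 + 51.981*I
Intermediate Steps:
p(D, C) = C + D
r = 24727682 (r = (459 + 5999)*(41 + 3788) = 6458*3829 = 24727682)
w = I*√2702 (w = √(4 - 2706) = √(-2702) = I*√2702 ≈ 51.981*I)
((p(-43, -87) - r) + 6870) + w = (((-87 - 43) - 1*24727682) + 6870) + I*√2702 = ((-130 - 24727682) + 6870) + I*√2702 = (-24727812 + 6870) + I*√2702 = -24720942 + I*√2702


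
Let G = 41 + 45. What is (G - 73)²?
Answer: 169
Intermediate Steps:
G = 86
(G - 73)² = (86 - 73)² = 13² = 169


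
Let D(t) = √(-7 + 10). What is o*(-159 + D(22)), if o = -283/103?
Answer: 44997/103 - 283*√3/103 ≈ 432.10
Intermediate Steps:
D(t) = √3
o = -283/103 (o = -283*1/103 = -283/103 ≈ -2.7476)
o*(-159 + D(22)) = -283*(-159 + √3)/103 = 44997/103 - 283*√3/103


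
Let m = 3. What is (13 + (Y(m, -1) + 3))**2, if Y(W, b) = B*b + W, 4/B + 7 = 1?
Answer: 3481/9 ≈ 386.78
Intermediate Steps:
B = -2/3 (B = 4/(-7 + 1) = 4/(-6) = 4*(-1/6) = -2/3 ≈ -0.66667)
Y(W, b) = W - 2*b/3 (Y(W, b) = -2*b/3 + W = W - 2*b/3)
(13 + (Y(m, -1) + 3))**2 = (13 + ((3 - 2/3*(-1)) + 3))**2 = (13 + ((3 + 2/3) + 3))**2 = (13 + (11/3 + 3))**2 = (13 + 20/3)**2 = (59/3)**2 = 3481/9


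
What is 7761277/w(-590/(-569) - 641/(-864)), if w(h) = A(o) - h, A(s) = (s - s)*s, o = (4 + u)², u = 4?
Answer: -3815567953632/874489 ≈ -4.3632e+6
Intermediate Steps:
o = 64 (o = (4 + 4)² = 8² = 64)
A(s) = 0 (A(s) = 0*s = 0)
w(h) = -h (w(h) = 0 - h = -h)
7761277/w(-590/(-569) - 641/(-864)) = 7761277/((-(-590/(-569) - 641/(-864)))) = 7761277/((-(-590*(-1/569) - 641*(-1/864)))) = 7761277/((-(590/569 + 641/864))) = 7761277/((-1*874489/491616)) = 7761277/(-874489/491616) = 7761277*(-491616/874489) = -3815567953632/874489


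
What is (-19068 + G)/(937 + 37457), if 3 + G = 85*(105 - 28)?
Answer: -6263/19197 ≈ -0.32625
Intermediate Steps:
G = 6542 (G = -3 + 85*(105 - 28) = -3 + 85*77 = -3 + 6545 = 6542)
(-19068 + G)/(937 + 37457) = (-19068 + 6542)/(937 + 37457) = -12526/38394 = -12526*1/38394 = -6263/19197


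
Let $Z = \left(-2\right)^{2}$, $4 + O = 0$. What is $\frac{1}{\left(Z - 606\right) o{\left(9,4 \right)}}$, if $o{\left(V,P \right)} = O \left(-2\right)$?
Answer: $- \frac{1}{4816} \approx -0.00020764$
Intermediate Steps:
$O = -4$ ($O = -4 + 0 = -4$)
$o{\left(V,P \right)} = 8$ ($o{\left(V,P \right)} = \left(-4\right) \left(-2\right) = 8$)
$Z = 4$
$\frac{1}{\left(Z - 606\right) o{\left(9,4 \right)}} = \frac{1}{\left(4 - 606\right) 8} = \frac{1}{-602} \cdot \frac{1}{8} = \left(- \frac{1}{602}\right) \frac{1}{8} = - \frac{1}{4816}$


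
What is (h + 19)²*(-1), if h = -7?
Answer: -144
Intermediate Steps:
(h + 19)²*(-1) = (-7 + 19)²*(-1) = 12²*(-1) = 144*(-1) = -144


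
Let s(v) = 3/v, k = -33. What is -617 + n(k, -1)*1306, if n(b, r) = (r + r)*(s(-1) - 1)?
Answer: 9831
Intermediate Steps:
n(b, r) = -8*r (n(b, r) = (r + r)*(3/(-1) - 1) = (2*r)*(3*(-1) - 1) = (2*r)*(-3 - 1) = (2*r)*(-4) = -8*r)
-617 + n(k, -1)*1306 = -617 - 8*(-1)*1306 = -617 + 8*1306 = -617 + 10448 = 9831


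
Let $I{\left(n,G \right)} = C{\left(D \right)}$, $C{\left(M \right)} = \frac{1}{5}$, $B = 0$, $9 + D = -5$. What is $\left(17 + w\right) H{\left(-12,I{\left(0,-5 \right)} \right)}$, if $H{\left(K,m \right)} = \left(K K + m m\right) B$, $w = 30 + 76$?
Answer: $0$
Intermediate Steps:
$D = -14$ ($D = -9 - 5 = -14$)
$C{\left(M \right)} = \frac{1}{5}$
$w = 106$
$I{\left(n,G \right)} = \frac{1}{5}$
$H{\left(K,m \right)} = 0$ ($H{\left(K,m \right)} = \left(K K + m m\right) 0 = \left(K^{2} + m^{2}\right) 0 = 0$)
$\left(17 + w\right) H{\left(-12,I{\left(0,-5 \right)} \right)} = \left(17 + 106\right) 0 = 123 \cdot 0 = 0$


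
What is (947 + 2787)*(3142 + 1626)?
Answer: 17803712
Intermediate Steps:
(947 + 2787)*(3142 + 1626) = 3734*4768 = 17803712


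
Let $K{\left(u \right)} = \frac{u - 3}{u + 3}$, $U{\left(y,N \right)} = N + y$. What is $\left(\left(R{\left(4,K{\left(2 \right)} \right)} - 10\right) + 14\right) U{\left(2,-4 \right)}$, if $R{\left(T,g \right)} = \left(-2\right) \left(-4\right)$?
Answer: $-24$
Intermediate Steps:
$K{\left(u \right)} = \frac{-3 + u}{3 + u}$
$R{\left(T,g \right)} = 8$
$\left(\left(R{\left(4,K{\left(2 \right)} \right)} - 10\right) + 14\right) U{\left(2,-4 \right)} = \left(\left(8 - 10\right) + 14\right) \left(-4 + 2\right) = \left(\left(8 - 10\right) + 14\right) \left(-2\right) = \left(-2 + 14\right) \left(-2\right) = 12 \left(-2\right) = -24$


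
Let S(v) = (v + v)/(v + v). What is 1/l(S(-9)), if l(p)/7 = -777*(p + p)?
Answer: -1/10878 ≈ -9.1929e-5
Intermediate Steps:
S(v) = 1 (S(v) = (2*v)/((2*v)) = (2*v)*(1/(2*v)) = 1)
l(p) = -10878*p (l(p) = 7*(-777*(p + p)) = 7*(-1554*p) = -10878*p)
1/l(S(-9)) = 1/(-10878*1) = 1/(-10878) = -1/10878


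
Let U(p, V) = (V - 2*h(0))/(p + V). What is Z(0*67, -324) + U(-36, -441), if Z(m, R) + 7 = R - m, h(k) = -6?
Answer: -52486/159 ≈ -330.10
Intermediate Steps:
Z(m, R) = -7 + R - m (Z(m, R) = -7 + (R - m) = -7 + R - m)
U(p, V) = (12 + V)/(V + p) (U(p, V) = (V - 2*(-6))/(p + V) = (V + 12)/(V + p) = (12 + V)/(V + p))
Z(0*67, -324) + U(-36, -441) = (-7 - 324 - 0*67) + (12 - 441)/(-441 - 36) = (-7 - 324 - 1*0) - 429/(-477) = (-7 - 324 + 0) - 1/477*(-429) = -331 + 143/159 = -52486/159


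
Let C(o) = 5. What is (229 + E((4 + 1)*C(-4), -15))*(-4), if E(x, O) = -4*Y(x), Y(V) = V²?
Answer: 9084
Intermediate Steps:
E(x, O) = -4*x²
(229 + E((4 + 1)*C(-4), -15))*(-4) = (229 - 4*25*(4 + 1)²)*(-4) = (229 - 4*(5*5)²)*(-4) = (229 - 4*25²)*(-4) = (229 - 4*625)*(-4) = (229 - 2500)*(-4) = -2271*(-4) = 9084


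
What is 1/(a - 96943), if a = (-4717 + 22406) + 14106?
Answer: -1/65148 ≈ -1.5350e-5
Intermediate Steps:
a = 31795 (a = 17689 + 14106 = 31795)
1/(a - 96943) = 1/(31795 - 96943) = 1/(-65148) = -1/65148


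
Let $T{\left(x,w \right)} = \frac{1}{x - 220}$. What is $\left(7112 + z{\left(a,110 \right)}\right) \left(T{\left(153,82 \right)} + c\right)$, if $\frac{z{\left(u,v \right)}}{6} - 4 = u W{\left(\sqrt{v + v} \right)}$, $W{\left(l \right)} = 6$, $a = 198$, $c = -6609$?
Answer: $- \frac{6316156256}{67} \approx -9.4271 \cdot 10^{7}$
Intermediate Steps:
$T{\left(x,w \right)} = \frac{1}{-220 + x}$
$z{\left(u,v \right)} = 24 + 36 u$ ($z{\left(u,v \right)} = 24 + 6 u 6 = 24 + 6 \cdot 6 u = 24 + 36 u$)
$\left(7112 + z{\left(a,110 \right)}\right) \left(T{\left(153,82 \right)} + c\right) = \left(7112 + \left(24 + 36 \cdot 198\right)\right) \left(\frac{1}{-220 + 153} - 6609\right) = \left(7112 + \left(24 + 7128\right)\right) \left(\frac{1}{-67} - 6609\right) = \left(7112 + 7152\right) \left(- \frac{1}{67} - 6609\right) = 14264 \left(- \frac{442804}{67}\right) = - \frac{6316156256}{67}$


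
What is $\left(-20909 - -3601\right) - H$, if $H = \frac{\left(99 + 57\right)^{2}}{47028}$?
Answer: $- \frac{67832080}{3919} \approx -17309.0$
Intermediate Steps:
$H = \frac{2028}{3919}$ ($H = 156^{2} \cdot \frac{1}{47028} = 24336 \cdot \frac{1}{47028} = \frac{2028}{3919} \approx 0.51748$)
$\left(-20909 - -3601\right) - H = \left(-20909 - -3601\right) - \frac{2028}{3919} = \left(-20909 + 3601\right) - \frac{2028}{3919} = -17308 - \frac{2028}{3919} = - \frac{67832080}{3919}$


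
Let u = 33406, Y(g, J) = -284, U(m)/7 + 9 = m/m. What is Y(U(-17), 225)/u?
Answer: -142/16703 ≈ -0.0085015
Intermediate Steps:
U(m) = -56 (U(m) = -63 + 7*(m/m) = -63 + 7*1 = -63 + 7 = -56)
Y(U(-17), 225)/u = -284/33406 = -284*1/33406 = -142/16703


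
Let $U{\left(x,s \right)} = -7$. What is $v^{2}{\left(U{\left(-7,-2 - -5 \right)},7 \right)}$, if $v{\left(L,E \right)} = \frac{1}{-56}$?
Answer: $\frac{1}{3136} \approx 0.00031888$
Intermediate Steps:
$v{\left(L,E \right)} = - \frac{1}{56}$
$v^{2}{\left(U{\left(-7,-2 - -5 \right)},7 \right)} = \left(- \frac{1}{56}\right)^{2} = \frac{1}{3136}$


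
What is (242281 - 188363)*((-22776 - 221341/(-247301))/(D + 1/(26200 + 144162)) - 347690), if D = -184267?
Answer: -145536520543902895541849000/7763296399781553 ≈ -1.8747e+10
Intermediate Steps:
(242281 - 188363)*((-22776 - 221341/(-247301))/(D + 1/(26200 + 144162)) - 347690) = (242281 - 188363)*((-22776 - 221341/(-247301))/(-184267 + 1/(26200 + 144162)) - 347690) = 53918*((-22776 - 221341*(-1/247301))/(-184267 + 1/170362) - 347690) = 53918*((-22776 + 221341/247301)/(-184267 + 1/170362) - 347690) = 53918*(-5632306235/(247301*(-31392094653/170362)) - 347690) = 53918*(-5632306235/247301*(-170362/31392094653) - 347690) = 53918*(959530954807070/7763296399781553 - 347690) = 53918*(-2699219565709093355500/7763296399781553) = -145536520543902895541849000/7763296399781553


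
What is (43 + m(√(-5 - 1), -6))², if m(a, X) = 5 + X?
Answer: 1764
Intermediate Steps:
(43 + m(√(-5 - 1), -6))² = (43 + (5 - 6))² = (43 - 1)² = 42² = 1764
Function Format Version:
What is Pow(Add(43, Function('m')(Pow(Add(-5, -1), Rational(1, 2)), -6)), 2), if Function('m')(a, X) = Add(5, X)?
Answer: 1764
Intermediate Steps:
Pow(Add(43, Function('m')(Pow(Add(-5, -1), Rational(1, 2)), -6)), 2) = Pow(Add(43, Add(5, -6)), 2) = Pow(Add(43, -1), 2) = Pow(42, 2) = 1764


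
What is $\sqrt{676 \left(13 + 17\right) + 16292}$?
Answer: $2 \sqrt{9143} \approx 191.24$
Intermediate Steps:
$\sqrt{676 \left(13 + 17\right) + 16292} = \sqrt{676 \cdot 30 + 16292} = \sqrt{20280 + 16292} = \sqrt{36572} = 2 \sqrt{9143}$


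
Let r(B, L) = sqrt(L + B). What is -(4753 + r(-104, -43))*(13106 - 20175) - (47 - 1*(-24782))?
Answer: 33574128 + 49483*I*sqrt(3) ≈ 3.3574e+7 + 85707.0*I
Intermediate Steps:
r(B, L) = sqrt(B + L)
-(4753 + r(-104, -43))*(13106 - 20175) - (47 - 1*(-24782)) = -(4753 + sqrt(-104 - 43))*(13106 - 20175) - (47 - 1*(-24782)) = -(4753 + sqrt(-147))*(-7069) - (47 + 24782) = -(4753 + 7*I*sqrt(3))*(-7069) - 1*24829 = -(-33598957 - 49483*I*sqrt(3)) - 24829 = (33598957 + 49483*I*sqrt(3)) - 24829 = 33574128 + 49483*I*sqrt(3)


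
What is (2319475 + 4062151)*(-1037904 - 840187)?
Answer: -11985274355966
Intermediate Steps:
(2319475 + 4062151)*(-1037904 - 840187) = 6381626*(-1878091) = -11985274355966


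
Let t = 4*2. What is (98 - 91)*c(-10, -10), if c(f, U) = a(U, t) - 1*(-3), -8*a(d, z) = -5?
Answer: 203/8 ≈ 25.375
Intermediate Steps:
t = 8
a(d, z) = 5/8 (a(d, z) = -1/8*(-5) = 5/8)
c(f, U) = 29/8 (c(f, U) = 5/8 - 1*(-3) = 5/8 + 3 = 29/8)
(98 - 91)*c(-10, -10) = (98 - 91)*(29/8) = 7*(29/8) = 203/8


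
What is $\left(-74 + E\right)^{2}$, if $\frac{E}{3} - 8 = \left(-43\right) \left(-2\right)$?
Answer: $43264$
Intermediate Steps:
$E = 282$ ($E = 24 + 3 \left(\left(-43\right) \left(-2\right)\right) = 24 + 3 \cdot 86 = 24 + 258 = 282$)
$\left(-74 + E\right)^{2} = \left(-74 + 282\right)^{2} = 208^{2} = 43264$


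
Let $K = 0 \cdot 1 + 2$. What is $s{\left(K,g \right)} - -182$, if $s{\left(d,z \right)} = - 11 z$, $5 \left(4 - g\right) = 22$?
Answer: $\frac{932}{5} \approx 186.4$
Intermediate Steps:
$g = - \frac{2}{5}$ ($g = 4 - \frac{22}{5} = - \frac{2}{5} \approx -0.4$)
$K = 2$ ($K = 0 + 2 = 2$)
$s{\left(K,g \right)} - -182 = \left(-11\right) \left(- \frac{2}{5}\right) - -182 = \frac{22}{5} + 182 = \frac{932}{5}$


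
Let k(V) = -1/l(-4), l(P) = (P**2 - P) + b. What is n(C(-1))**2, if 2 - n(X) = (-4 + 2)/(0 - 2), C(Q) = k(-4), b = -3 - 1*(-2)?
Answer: 1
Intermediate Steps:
b = -1 (b = -3 + 2 = -1)
l(P) = -1 + P**2 - P (l(P) = (P**2 - P) - 1 = -1 + P**2 - P)
k(V) = -1/19 (k(V) = -1/(-1 + (-4)**2 - 1*(-4)) = -1/(-1 + 16 + 4) = -1/19)
C(Q) = -1/19
n(X) = 1 (n(X) = 2 - (-4 + 2)/(0 - 2) = 2 - (-2)/(-2) = 2 - (-2)*(-1)/2 = 2 - 1*1 = 2 - 1 = 1)
n(C(-1))**2 = 1**2 = 1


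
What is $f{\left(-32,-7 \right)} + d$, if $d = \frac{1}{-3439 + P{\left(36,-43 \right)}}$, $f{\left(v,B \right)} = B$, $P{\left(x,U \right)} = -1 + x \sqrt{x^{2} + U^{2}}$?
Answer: $- \frac{678840}{96971} - \frac{9 \sqrt{3145}}{1939420} \approx -7.0007$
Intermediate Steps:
$P{\left(x,U \right)} = -1 + x \sqrt{U^{2} + x^{2}}$
$d = \frac{1}{-3440 + 36 \sqrt{3145}}$ ($d = \frac{1}{-3439 - \left(1 - 36 \sqrt{\left(-43\right)^{2} + 36^{2}}\right)} = \frac{1}{-3439 - \left(1 - 36 \sqrt{1849 + 1296}\right)} = \frac{1}{-3439 - \left(1 - 36 \sqrt{3145}\right)} = \frac{1}{-3440 + 36 \sqrt{3145}} \approx -0.00070368$)
$f{\left(-32,-7 \right)} + d = -7 - \left(\frac{43}{96971} + \frac{9 \sqrt{3145}}{1939420}\right) = - \frac{678840}{96971} - \frac{9 \sqrt{3145}}{1939420}$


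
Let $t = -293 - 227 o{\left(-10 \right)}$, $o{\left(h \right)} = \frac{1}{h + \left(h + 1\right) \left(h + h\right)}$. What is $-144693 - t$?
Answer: $- \frac{24547773}{170} \approx -1.444 \cdot 10^{5}$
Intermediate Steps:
$o{\left(h \right)} = \frac{1}{h + 2 h \left(1 + h\right)}$ ($o{\left(h \right)} = \frac{1}{h + \left(1 + h\right) 2 h} = \frac{1}{h + 2 h \left(1 + h\right)}$)
$t = - \frac{50037}{170}$ ($t = -293 - 227 \frac{1}{\left(-10\right) \left(3 + 2 \left(-10\right)\right)} = -293 - 227 \left(- \frac{1}{10 \left(3 - 20\right)}\right) = -293 - 227 \left(- \frac{1}{10 \left(-17\right)}\right) = -293 - 227 \left(\left(- \frac{1}{10}\right) \left(- \frac{1}{17}\right)\right) = -293 - \frac{227}{170} = - \frac{50037}{170} \approx -294.34$)
$-144693 - t = -144693 - - \frac{50037}{170} = -144693 + \frac{50037}{170} = - \frac{24547773}{170}$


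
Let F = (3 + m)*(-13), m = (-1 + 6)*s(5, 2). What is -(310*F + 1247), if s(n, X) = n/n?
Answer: 30993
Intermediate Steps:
s(n, X) = 1
m = 5 (m = (-1 + 6)*1 = 5*1 = 5)
F = -104 (F = (3 + 5)*(-13) = 8*(-13) = -104)
-(310*F + 1247) = -(310*(-104) + 1247) = -(-32240 + 1247) = -1*(-30993) = 30993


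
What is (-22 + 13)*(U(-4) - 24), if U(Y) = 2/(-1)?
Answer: 234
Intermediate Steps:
U(Y) = -2 (U(Y) = 2*(-1) = -2)
(-22 + 13)*(U(-4) - 24) = (-22 + 13)*(-2 - 24) = -9*(-26) = 234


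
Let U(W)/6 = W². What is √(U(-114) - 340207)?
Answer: I*√262231 ≈ 512.08*I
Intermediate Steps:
U(W) = 6*W²
√(U(-114) - 340207) = √(6*(-114)² - 340207) = √(6*12996 - 340207) = √(77976 - 340207) = √(-262231) = I*√262231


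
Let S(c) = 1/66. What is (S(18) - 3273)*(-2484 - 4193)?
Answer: 131122319/6 ≈ 2.1854e+7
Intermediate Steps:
S(c) = 1/66
(S(18) - 3273)*(-2484 - 4193) = (1/66 - 3273)*(-2484 - 4193) = -216017/66*(-6677) = 131122319/6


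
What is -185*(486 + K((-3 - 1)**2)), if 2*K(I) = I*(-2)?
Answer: -86950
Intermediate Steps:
K(I) = -I (K(I) = (I*(-2))/2 = (-2*I)/2 = -I)
-185*(486 + K((-3 - 1)**2)) = -185*(486 - (-3 - 1)**2) = -185*(486 - 1*(-4)**2) = -185*(486 - 1*16) = -185*(486 - 16) = -185*470 = -86950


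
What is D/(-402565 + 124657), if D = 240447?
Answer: -80149/92636 ≈ -0.86520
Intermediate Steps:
D/(-402565 + 124657) = 240447/(-402565 + 124657) = 240447/(-277908) = 240447*(-1/277908) = -80149/92636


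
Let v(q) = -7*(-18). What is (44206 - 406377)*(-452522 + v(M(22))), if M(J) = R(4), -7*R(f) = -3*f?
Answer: 163844711716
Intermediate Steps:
R(f) = 3*f/7 (R(f) = -(-3)*f/7 = 3*f/7)
M(J) = 12/7 (M(J) = (3/7)*4 = 12/7)
v(q) = 126
(44206 - 406377)*(-452522 + v(M(22))) = (44206 - 406377)*(-452522 + 126) = -362171*(-452396) = 163844711716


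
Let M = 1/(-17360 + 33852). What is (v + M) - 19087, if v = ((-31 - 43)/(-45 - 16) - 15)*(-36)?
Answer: -18702439191/1006012 ≈ -18591.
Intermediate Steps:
M = 1/16492 ≈ 6.0635e-5
v = 30276/61 (v = (-74/(-61) - 15)*(-36) = (-74*(-1/61) - 15)*(-36) = (74/61 - 15)*(-36) = -841/61*(-36) = 30276/61 ≈ 496.33)
(v + M) - 19087 = (30276/61 + 1/16492) - 19087 = 499311853/1006012 - 19087 = -18702439191/1006012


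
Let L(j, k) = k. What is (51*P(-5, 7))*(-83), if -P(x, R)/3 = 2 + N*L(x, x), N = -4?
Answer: 279378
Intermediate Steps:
P(x, R) = -6 + 12*x (P(x, R) = -3*(2 - 4*x) = -6 + 12*x)
(51*P(-5, 7))*(-83) = (51*(-6 + 12*(-5)))*(-83) = (51*(-6 - 60))*(-83) = (51*(-66))*(-83) = -3366*(-83) = 279378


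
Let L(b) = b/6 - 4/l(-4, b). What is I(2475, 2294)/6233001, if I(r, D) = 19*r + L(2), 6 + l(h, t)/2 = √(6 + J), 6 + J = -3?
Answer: 1834000/243087039 + 2*I*√3/243087039 ≈ 0.0075446 + 1.425e-8*I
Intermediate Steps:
J = -9 (J = -6 - 3 = -9)
l(h, t) = -12 + 2*I*√3 (l(h, t) = -12 + 2*√(6 - 9) = -12 + 2*√(-3) = -12 + 2*(I*√3) = -12 + 2*I*√3)
L(b) = -4/(-12 + 2*I*√3) + b/6 (L(b) = b/6 - 4/(-12 + 2*I*√3) = -4/(-12 + 2*I*√3) + b/6)
I(r, D) = 25/39 + 19*r + 2*I*√3/39 (I(r, D) = 19*r + (4/13 + (⅙)*2 + 2*I*√3/39) = 19*r + (4/13 + ⅓ + 2*I*√3/39) = 19*r + (25/39 + 2*I*√3/39) = 25/39 + 19*r + 2*I*√3/39)
I(2475, 2294)/6233001 = (25/39 + 19*2475 + 2*I*√3/39)/6233001 = (25/39 + 47025 + 2*I*√3/39)*(1/6233001) = (1834000/39 + 2*I*√3/39)*(1/6233001) = 1834000/243087039 + 2*I*√3/243087039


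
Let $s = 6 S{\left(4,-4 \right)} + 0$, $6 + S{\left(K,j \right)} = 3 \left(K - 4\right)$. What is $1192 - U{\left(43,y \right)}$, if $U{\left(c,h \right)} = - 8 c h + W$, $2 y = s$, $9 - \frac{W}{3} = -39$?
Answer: $-5144$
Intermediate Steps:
$S{\left(K,j \right)} = -18 + 3 K$ ($S{\left(K,j \right)} = -6 + 3 \left(K - 4\right) = -6 + 3 \left(-4 + K\right) = -6 + \left(-12 + 3 K\right) = -18 + 3 K$)
$s = -36$ ($s = 6 \left(-18 + 3 \cdot 4\right) + 0 = 6 \left(-18 + 12\right) + 0 = 6 \left(-6\right) + 0 = -36 + 0 = -36$)
$W = 144$ ($W = 27 - -117 = 27 + 117 = 144$)
$y = -18$ ($y = \frac{1}{2} \left(-36\right) = -18$)
$U{\left(c,h \right)} = 144 - 8 c h$ ($U{\left(c,h \right)} = - 8 c h + 144 = 144 - 8 c h$)
$1192 - U{\left(43,y \right)} = 1192 - \left(144 - 344 \left(-18\right)\right) = 1192 - \left(144 + 6192\right) = 1192 - 6336 = -5144$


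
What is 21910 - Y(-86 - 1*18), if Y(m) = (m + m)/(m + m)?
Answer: 21909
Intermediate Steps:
Y(m) = 1 (Y(m) = (2*m)/((2*m)) = (2*m)*(1/(2*m)) = 1)
21910 - Y(-86 - 1*18) = 21910 - 1*1 = 21910 - 1 = 21909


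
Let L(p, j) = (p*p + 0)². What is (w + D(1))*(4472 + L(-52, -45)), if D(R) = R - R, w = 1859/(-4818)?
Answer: -206069812/73 ≈ -2.8229e+6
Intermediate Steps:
L(p, j) = p⁴ (L(p, j) = (p² + 0)² = (p²)² = p⁴)
w = -169/438 (w = 1859*(-1/4818) = -169/438 ≈ -0.38584)
D(R) = 0
(w + D(1))*(4472 + L(-52, -45)) = (-169/438 + 0)*(4472 + (-52)⁴) = -169*(4472 + 7311616)/438 = -169/438*7316088 = -206069812/73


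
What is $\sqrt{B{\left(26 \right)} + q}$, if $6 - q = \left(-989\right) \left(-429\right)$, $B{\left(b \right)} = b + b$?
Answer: $i \sqrt{424223} \approx 651.32 i$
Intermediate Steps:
$B{\left(b \right)} = 2 b$
$q = -424275$ ($q = 6 - \left(-989\right) \left(-429\right) = 6 - 424281 = -424275$)
$\sqrt{B{\left(26 \right)} + q} = \sqrt{2 \cdot 26 - 424275} = \sqrt{52 - 424275} = \sqrt{-424223} = i \sqrt{424223}$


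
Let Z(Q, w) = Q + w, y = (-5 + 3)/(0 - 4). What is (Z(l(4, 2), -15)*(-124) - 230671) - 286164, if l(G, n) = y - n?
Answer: -514789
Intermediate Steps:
y = ½ (y = -2/(-4) = -2*(-¼) = ½ ≈ 0.50000)
l(G, n) = ½ - n
(Z(l(4, 2), -15)*(-124) - 230671) - 286164 = (((½ - 1*2) - 15)*(-124) - 230671) - 286164 = (((½ - 2) - 15)*(-124) - 230671) - 286164 = ((-3/2 - 15)*(-124) - 230671) - 286164 = (-33/2*(-124) - 230671) - 286164 = (2046 - 230671) - 286164 = -228625 - 286164 = -514789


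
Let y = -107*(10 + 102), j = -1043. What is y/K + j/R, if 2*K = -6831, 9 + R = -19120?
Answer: 3848005/1079919 ≈ 3.5632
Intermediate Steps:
R = -19129 (R = -9 - 19120 = -19129)
K = -6831/2 (K = (½)*(-6831) = -6831/2 ≈ -3415.5)
y = -11984 (y = -107*112 = -11984)
y/K + j/R = -11984/(-6831/2) - 1043/(-19129) = -11984*(-2/6831) - 1043*(-1/19129) = 23968/6831 + 1043/19129 = 3848005/1079919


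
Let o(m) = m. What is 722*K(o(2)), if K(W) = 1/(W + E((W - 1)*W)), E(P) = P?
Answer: 361/2 ≈ 180.50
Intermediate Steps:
K(W) = 1/(W + W*(-1 + W)) (K(W) = 1/(W + (W - 1)*W) = 1/(W + (-1 + W)*W) = 1/(W + W*(-1 + W)))
722*K(o(2)) = 722/2**2 = 722*(1/4) = 361/2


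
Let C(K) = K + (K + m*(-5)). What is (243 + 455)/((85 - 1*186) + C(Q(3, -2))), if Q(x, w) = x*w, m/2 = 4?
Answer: -698/153 ≈ -4.5621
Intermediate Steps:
m = 8 (m = 2*4 = 8)
Q(x, w) = w*x
C(K) = -40 + 2*K (C(K) = K + (K + 8*(-5)) = K + (K - 40) = K + (-40 + K) = -40 + 2*K)
(243 + 455)/((85 - 1*186) + C(Q(3, -2))) = (243 + 455)/((85 - 1*186) + (-40 + 2*(-2*3))) = 698/((85 - 186) + (-40 + 2*(-6))) = 698/(-101 + (-40 - 12)) = 698/(-101 - 52) = 698/(-153) = 698*(-1/153) = -698/153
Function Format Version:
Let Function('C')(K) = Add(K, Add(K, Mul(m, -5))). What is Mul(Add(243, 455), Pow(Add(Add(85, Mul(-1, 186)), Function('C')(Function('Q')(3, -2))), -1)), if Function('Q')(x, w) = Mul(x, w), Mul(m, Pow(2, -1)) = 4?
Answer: Rational(-698, 153) ≈ -4.5621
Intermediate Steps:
m = 8 (m = Mul(2, 4) = 8)
Function('Q')(x, w) = Mul(w, x)
Function('C')(K) = Add(-40, Mul(2, K)) (Function('C')(K) = Add(K, Add(K, Mul(8, -5))) = Add(K, Add(K, -40)) = Add(K, Add(-40, K)) = Add(-40, Mul(2, K)))
Mul(Add(243, 455), Pow(Add(Add(85, Mul(-1, 186)), Function('C')(Function('Q')(3, -2))), -1)) = Mul(Add(243, 455), Pow(Add(Add(85, Mul(-1, 186)), Add(-40, Mul(2, Mul(-2, 3)))), -1)) = Mul(698, Pow(Add(Add(85, -186), Add(-40, Mul(2, -6))), -1)) = Mul(698, Pow(Add(-101, Add(-40, -12)), -1)) = Mul(698, Pow(Add(-101, -52), -1)) = Mul(698, Pow(-153, -1)) = Mul(698, Rational(-1, 153)) = Rational(-698, 153)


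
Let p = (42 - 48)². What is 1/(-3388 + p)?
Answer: -1/3352 ≈ -0.00029833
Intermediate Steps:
p = 36 (p = (-6)² = 36)
1/(-3388 + p) = 1/(-3388 + 36) = 1/(-3352) = -1/3352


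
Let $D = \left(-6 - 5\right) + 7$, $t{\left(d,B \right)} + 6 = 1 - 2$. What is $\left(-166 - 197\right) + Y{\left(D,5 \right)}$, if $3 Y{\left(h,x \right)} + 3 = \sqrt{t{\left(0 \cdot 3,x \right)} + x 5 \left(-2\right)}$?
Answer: $-364 + \frac{i \sqrt{57}}{3} \approx -364.0 + 2.5166 i$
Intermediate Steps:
$t{\left(d,B \right)} = -7$ ($t{\left(d,B \right)} = -6 + \left(1 - 2\right) = -6 - 1 = -7$)
$D = -4$ ($D = -11 + 7 = -4$)
$Y{\left(h,x \right)} = -1 + \frac{\sqrt{-7 - 10 x}}{3}$ ($Y{\left(h,x \right)} = -1 + \frac{\sqrt{-7 + x 5 \left(-2\right)}}{3} = -1 + \frac{\sqrt{-7 + 5 x \left(-2\right)}}{3} = -1 + \frac{\sqrt{-7 - 10 x}}{3}$)
$\left(-166 - 197\right) + Y{\left(D,5 \right)} = \left(-166 - 197\right) - \left(1 - \frac{\sqrt{-7 - 50}}{3}\right) = -363 - \left(1 - \frac{\sqrt{-7 - 50}}{3}\right) = -363 - \left(1 - \frac{\sqrt{-57}}{3}\right) = -363 - \left(1 - \frac{i \sqrt{57}}{3}\right) = -364 + \frac{i \sqrt{57}}{3}$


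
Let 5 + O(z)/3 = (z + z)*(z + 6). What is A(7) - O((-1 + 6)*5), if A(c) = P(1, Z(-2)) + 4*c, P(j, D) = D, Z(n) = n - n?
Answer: -4607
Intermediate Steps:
Z(n) = 0
A(c) = 4*c (A(c) = 0 + 4*c = 4*c)
O(z) = -15 + 6*z*(6 + z) (O(z) = -15 + 3*((z + z)*(z + 6)) = -15 + 3*((2*z)*(6 + z)) = -15 + 3*(2*z*(6 + z)) = -15 + 6*z*(6 + z))
A(7) - O((-1 + 6)*5) = 4*7 - (-15 + 6*((-1 + 6)*5)² + 36*((-1 + 6)*5)) = 28 - (-15 + 6*(5*5)² + 36*(5*5)) = 28 - (-15 + 6*25² + 36*25) = 28 - (-15 + 6*625 + 900) = 28 - (-15 + 3750 + 900) = 28 - 1*4635 = 28 - 4635 = -4607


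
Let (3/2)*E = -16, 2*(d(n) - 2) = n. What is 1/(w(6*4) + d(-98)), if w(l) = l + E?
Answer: -3/101 ≈ -0.029703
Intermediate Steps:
d(n) = 2 + n/2
E = -32/3 (E = (⅔)*(-16) = -32/3 ≈ -10.667)
w(l) = -32/3 + l (w(l) = l - 32/3 = -32/3 + l)
1/(w(6*4) + d(-98)) = 1/((-32/3 + 6*4) + (2 + (½)*(-98))) = 1/((-32/3 + 24) + (2 - 49)) = 1/(40/3 - 47) = 1/(-101/3) = -3/101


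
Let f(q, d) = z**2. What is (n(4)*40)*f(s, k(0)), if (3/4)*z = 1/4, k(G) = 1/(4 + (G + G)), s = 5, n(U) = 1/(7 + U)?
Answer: 40/99 ≈ 0.40404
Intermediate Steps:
k(G) = 1/(4 + 2*G)
z = 1/3 (z = (4/3)/4 = (4/3)*(1/4) = 1/3 ≈ 0.33333)
f(q, d) = 1/9 (f(q, d) = (1/3)**2 = 1/9)
(n(4)*40)*f(s, k(0)) = (40/(7 + 4))*(1/9) = (40/11)*(1/9) = 40/99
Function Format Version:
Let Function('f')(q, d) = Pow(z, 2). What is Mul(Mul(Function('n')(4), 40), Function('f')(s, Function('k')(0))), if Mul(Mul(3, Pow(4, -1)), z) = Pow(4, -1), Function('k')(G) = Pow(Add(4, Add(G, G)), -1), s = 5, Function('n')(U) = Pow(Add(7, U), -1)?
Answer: Rational(40, 99) ≈ 0.40404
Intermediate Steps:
Function('k')(G) = Pow(Add(4, Mul(2, G)), -1)
z = Rational(1, 3) (z = Mul(Rational(4, 3), Pow(4, -1)) = Mul(Rational(4, 3), Rational(1, 4)) = Rational(1, 3) ≈ 0.33333)
Function('f')(q, d) = Rational(1, 9) (Function('f')(q, d) = Pow(Rational(1, 3), 2) = Rational(1, 9))
Mul(Mul(Function('n')(4), 40), Function('f')(s, Function('k')(0))) = Mul(Mul(Pow(Add(7, 4), -1), 40), Rational(1, 9)) = Mul(Mul(Pow(11, -1), 40), Rational(1, 9)) = Mul(Mul(Rational(1, 11), 40), Rational(1, 9)) = Mul(Rational(40, 11), Rational(1, 9)) = Rational(40, 99)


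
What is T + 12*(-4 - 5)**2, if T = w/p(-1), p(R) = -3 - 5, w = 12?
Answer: 1941/2 ≈ 970.50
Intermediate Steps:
p(R) = -8
T = -3/2 (T = 12/(-8) = 12*(-1/8) = -3/2 ≈ -1.5000)
T + 12*(-4 - 5)**2 = -3/2 + 12*(-4 - 5)**2 = -3/2 + 12*(-9)**2 = -3/2 + 12*81 = -3/2 + 972 = 1941/2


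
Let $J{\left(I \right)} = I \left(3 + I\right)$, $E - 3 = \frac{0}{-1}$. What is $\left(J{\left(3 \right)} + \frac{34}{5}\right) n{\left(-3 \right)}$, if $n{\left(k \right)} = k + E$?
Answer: $0$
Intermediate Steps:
$E = 3$ ($E = 3 + \frac{0}{-1} = 3 + 0 \left(-1\right) = 3 + 0 = 3$)
$n{\left(k \right)} = 3 + k$ ($n{\left(k \right)} = k + 3 = 3 + k$)
$\left(J{\left(3 \right)} + \frac{34}{5}\right) n{\left(-3 \right)} = \left(3 \left(3 + 3\right) + \frac{34}{5}\right) \left(3 - 3\right) = \left(3 \cdot 6 + 34 \cdot \frac{1}{5}\right) 0 = \left(18 + \frac{34}{5}\right) 0 = \frac{124}{5} \cdot 0 = 0$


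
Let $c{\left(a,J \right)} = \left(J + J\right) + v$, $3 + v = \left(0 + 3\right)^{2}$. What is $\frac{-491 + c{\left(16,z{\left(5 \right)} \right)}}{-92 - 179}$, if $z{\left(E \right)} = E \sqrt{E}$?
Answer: $\frac{485}{271} - \frac{10 \sqrt{5}}{271} \approx 1.7072$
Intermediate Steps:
$z{\left(E \right)} = E^{\frac{3}{2}}$
$v = 6$ ($v = -3 + \left(0 + 3\right)^{2} = -3 + 3^{2} = -3 + 9 = 6$)
$c{\left(a,J \right)} = 6 + 2 J$ ($c{\left(a,J \right)} = \left(J + J\right) + 6 = 2 J + 6 = 6 + 2 J$)
$\frac{-491 + c{\left(16,z{\left(5 \right)} \right)}}{-92 - 179} = \frac{-491 + \left(6 + 2 \cdot 5^{\frac{3}{2}}\right)}{-92 - 179} = \frac{-491 + \left(6 + 2 \cdot 5 \sqrt{5}\right)}{-271} = \left(-491 + \left(6 + 10 \sqrt{5}\right)\right) \left(- \frac{1}{271}\right) = \left(-485 + 10 \sqrt{5}\right) \left(- \frac{1}{271}\right) = \frac{485}{271} - \frac{10 \sqrt{5}}{271}$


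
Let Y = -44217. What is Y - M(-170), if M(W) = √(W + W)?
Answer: -44217 - 2*I*√85 ≈ -44217.0 - 18.439*I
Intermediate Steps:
M(W) = √2*√W (M(W) = √(2*W) = √2*√W)
Y - M(-170) = -44217 - √2*√(-170) = -44217 - √2*I*√170 = -44217 - 2*I*√85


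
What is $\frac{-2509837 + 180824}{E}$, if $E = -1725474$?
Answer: $\frac{2329013}{1725474} \approx 1.3498$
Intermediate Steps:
$\frac{-2509837 + 180824}{E} = \frac{-2509837 + 180824}{-1725474} = \left(-2329013\right) \left(- \frac{1}{1725474}\right) = \frac{2329013}{1725474}$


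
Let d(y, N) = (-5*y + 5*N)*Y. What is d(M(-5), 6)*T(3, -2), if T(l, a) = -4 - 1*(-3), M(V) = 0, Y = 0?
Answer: 0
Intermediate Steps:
T(l, a) = -1 (T(l, a) = -4 + 3 = -1)
d(y, N) = 0 (d(y, N) = (-5*y + 5*N)*0 = 0)
d(M(-5), 6)*T(3, -2) = 0*(-1) = 0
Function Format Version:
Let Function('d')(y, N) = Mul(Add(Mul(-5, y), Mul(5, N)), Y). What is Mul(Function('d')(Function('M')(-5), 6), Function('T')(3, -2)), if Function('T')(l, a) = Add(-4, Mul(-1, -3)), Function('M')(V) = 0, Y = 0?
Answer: 0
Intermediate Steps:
Function('T')(l, a) = -1 (Function('T')(l, a) = Add(-4, 3) = -1)
Function('d')(y, N) = 0 (Function('d')(y, N) = Mul(Add(Mul(-5, y), Mul(5, N)), 0) = 0)
Mul(Function('d')(Function('M')(-5), 6), Function('T')(3, -2)) = Mul(0, -1) = 0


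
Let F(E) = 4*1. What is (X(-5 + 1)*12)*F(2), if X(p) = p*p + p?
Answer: 576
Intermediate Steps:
X(p) = p + p² (X(p) = p² + p = p + p²)
F(E) = 4
(X(-5 + 1)*12)*F(2) = (((-5 + 1)*(1 + (-5 + 1)))*12)*4 = (-4*(1 - 4)*12)*4 = (-4*(-3)*12)*4 = (12*12)*4 = 144*4 = 576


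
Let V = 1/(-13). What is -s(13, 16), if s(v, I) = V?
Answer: 1/13 ≈ 0.076923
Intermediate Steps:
V = -1/13 ≈ -0.076923
s(v, I) = -1/13
-s(13, 16) = -1*(-1/13) = 1/13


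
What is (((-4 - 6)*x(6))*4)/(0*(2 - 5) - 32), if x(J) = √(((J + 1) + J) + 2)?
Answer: 5*√15/4 ≈ 4.8412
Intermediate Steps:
x(J) = √(3 + 2*J) (x(J) = √(((1 + J) + J) + 2) = √((1 + 2*J) + 2) = √(3 + 2*J))
(((-4 - 6)*x(6))*4)/(0*(2 - 5) - 32) = (((-4 - 6)*√(3 + 2*6))*4)/(0*(2 - 5) - 32) = (-10*√(3 + 12)*4)/(0*(-3) - 32) = (-10*√15*4)/(0 - 32) = -40*√15/(-32) = -40*√15*(-1/32) = 5*√15/4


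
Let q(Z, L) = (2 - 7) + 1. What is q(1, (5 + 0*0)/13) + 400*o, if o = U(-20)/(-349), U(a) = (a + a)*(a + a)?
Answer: -641396/349 ≈ -1837.8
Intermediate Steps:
U(a) = 4*a**2 (U(a) = (2*a)*(2*a) = 4*a**2)
o = -1600/349 (o = (4*(-20)**2)/(-349) = (4*400)*(-1/349) = 1600*(-1/349) = -1600/349 ≈ -4.5845)
q(Z, L) = -4 (q(Z, L) = -5 + 1 = -4)
q(1, (5 + 0*0)/13) + 400*o = -4 + 400*(-1600/349) = -4 - 640000/349 = -641396/349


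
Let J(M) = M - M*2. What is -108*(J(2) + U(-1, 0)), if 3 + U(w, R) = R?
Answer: 540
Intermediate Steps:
U(w, R) = -3 + R
J(M) = -M (J(M) = M - 2*M = -M)
-108*(J(2) + U(-1, 0)) = -108*(-1*2 + (-3 + 0)) = -108*(-2 - 3) = -108*(-5) = 540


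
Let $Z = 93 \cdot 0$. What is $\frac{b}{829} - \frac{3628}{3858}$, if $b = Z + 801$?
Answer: $\frac{41323}{1599141} \approx 0.025841$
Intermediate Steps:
$Z = 0$
$b = 801$ ($b = 0 + 801 = 801$)
$\frac{b}{829} - \frac{3628}{3858} = \frac{801}{829} - \frac{3628}{3858} = 801 \cdot \frac{1}{829} - \frac{1814}{1929} = \frac{801}{829} - \frac{1814}{1929} = \frac{41323}{1599141}$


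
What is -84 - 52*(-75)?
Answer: 3816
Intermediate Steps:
-84 - 52*(-75) = -84 + 3900 = 3816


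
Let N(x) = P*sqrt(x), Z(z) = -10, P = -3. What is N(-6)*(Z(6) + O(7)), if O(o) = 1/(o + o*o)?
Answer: 1677*I*sqrt(6)/56 ≈ 73.354*I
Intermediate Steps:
O(o) = 1/(o + o**2)
N(x) = -3*sqrt(x)
N(-6)*(Z(6) + O(7)) = (-3*I*sqrt(6))*(-10 + 1/(7*(1 + 7))) = (-3*I*sqrt(6))*(-10 + (1/7)/8) = (-3*I*sqrt(6))*(-10 + (1/7)*(1/8)) = (-3*I*sqrt(6))*(-10 + 1/56) = -3*I*sqrt(6)*(-559/56) = 1677*I*sqrt(6)/56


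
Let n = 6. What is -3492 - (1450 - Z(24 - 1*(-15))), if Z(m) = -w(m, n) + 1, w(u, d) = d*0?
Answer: -4941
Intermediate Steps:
w(u, d) = 0
Z(m) = 1 (Z(m) = -1*0 + 1 = 0 + 1 = 1)
-3492 - (1450 - Z(24 - 1*(-15))) = -3492 - (1450 - 1*1) = -3492 - (1450 - 1) = -3492 - 1*1449 = -3492 - 1449 = -4941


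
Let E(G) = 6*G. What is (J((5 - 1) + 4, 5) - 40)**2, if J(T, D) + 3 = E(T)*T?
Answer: 116281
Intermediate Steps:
J(T, D) = -3 + 6*T**2 (J(T, D) = -3 + (6*T)*T = -3 + 6*T**2)
(J((5 - 1) + 4, 5) - 40)**2 = ((-3 + 6*((5 - 1) + 4)**2) - 40)**2 = ((-3 + 6*(4 + 4)**2) - 40)**2 = ((-3 + 6*8**2) - 40)**2 = ((-3 + 6*64) - 40)**2 = ((-3 + 384) - 40)**2 = (381 - 40)**2 = 341**2 = 116281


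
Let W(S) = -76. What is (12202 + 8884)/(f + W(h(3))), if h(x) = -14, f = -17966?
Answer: -10543/9021 ≈ -1.1687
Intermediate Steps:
(12202 + 8884)/(f + W(h(3))) = (12202 + 8884)/(-17966 - 76) = 21086/(-18042) = 21086*(-1/18042) = -10543/9021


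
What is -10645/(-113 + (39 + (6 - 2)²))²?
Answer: -10645/3364 ≈ -3.1644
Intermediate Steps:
-10645/(-113 + (39 + (6 - 2)²))² = -10645/(-113 + (39 + 4²))² = -10645/(-113 + (39 + 16))² = -10645/(-113 + 55)² = -10645/((-58)²) = -10645/3364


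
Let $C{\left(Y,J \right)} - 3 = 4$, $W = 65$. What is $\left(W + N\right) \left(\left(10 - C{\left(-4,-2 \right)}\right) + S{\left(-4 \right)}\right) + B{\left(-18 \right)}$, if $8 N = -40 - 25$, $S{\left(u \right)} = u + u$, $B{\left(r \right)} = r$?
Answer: $- \frac{2419}{8} \approx -302.38$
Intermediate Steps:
$C{\left(Y,J \right)} = 7$ ($C{\left(Y,J \right)} = 3 + 4 = 7$)
$S{\left(u \right)} = 2 u$
$N = - \frac{65}{8}$ ($N = \frac{-40 - 25}{8} = \frac{1}{8} \left(-65\right) = - \frac{65}{8} \approx -8.125$)
$\left(W + N\right) \left(\left(10 - C{\left(-4,-2 \right)}\right) + S{\left(-4 \right)}\right) + B{\left(-18 \right)} = \left(65 - \frac{65}{8}\right) \left(\left(10 - 7\right) + 2 \left(-4\right)\right) - 18 = \frac{455 \left(\left(10 - 7\right) - 8\right)}{8} - 18 = \frac{455 \left(3 - 8\right)}{8} - 18 = \frac{455}{8} \left(-5\right) - 18 = - \frac{2275}{8} - 18 = - \frac{2419}{8}$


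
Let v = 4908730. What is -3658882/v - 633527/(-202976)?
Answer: 1183573878939/498177190240 ≈ 2.3758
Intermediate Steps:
-3658882/v - 633527/(-202976) = -3658882/4908730 - 633527/(-202976) = -3658882*1/4908730 - 633527*(-1/202976) = -1829441/2454365 + 633527/202976 = 1183573878939/498177190240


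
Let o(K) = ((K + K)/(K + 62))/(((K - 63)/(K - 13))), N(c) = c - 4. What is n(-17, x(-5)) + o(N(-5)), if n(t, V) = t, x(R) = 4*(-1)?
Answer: -1813/106 ≈ -17.104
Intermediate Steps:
N(c) = -4 + c
x(R) = -4
o(K) = 2*K*(-13 + K)/((-63 + K)*(62 + K)) (o(K) = ((2*K)/(62 + K))/(((-63 + K)/(-13 + K))) = (2*K/(62 + K))/(((-63 + K)/(-13 + K))) = (2*K/(62 + K))*((-13 + K)/(-63 + K)) = 2*K*(-13 + K)/((-63 + K)*(62 + K)))
n(-17, x(-5)) + o(N(-5)) = -17 + 2*(-4 - 5)*(-13 + (-4 - 5))/(-3906 + (-4 - 5)² - (-4 - 5)) = -17 + 2*(-9)*(-13 - 9)/(-3906 + (-9)² - 1*(-9)) = -17 + 2*(-9)*(-22)/(-3906 + 81 + 9) = -17 + 2*(-9)*(-22)/(-3816) = -17 + 2*(-9)*(-1/3816)*(-22) = -17 - 11/106 = -1813/106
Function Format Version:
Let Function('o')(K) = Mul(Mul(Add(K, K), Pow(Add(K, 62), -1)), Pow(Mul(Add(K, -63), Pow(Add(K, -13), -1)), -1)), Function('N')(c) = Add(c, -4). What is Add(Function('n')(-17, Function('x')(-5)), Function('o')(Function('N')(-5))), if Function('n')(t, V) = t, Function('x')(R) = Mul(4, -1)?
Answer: Rational(-1813, 106) ≈ -17.104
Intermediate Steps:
Function('N')(c) = Add(-4, c)
Function('x')(R) = -4
Function('o')(K) = Mul(2, K, Pow(Add(-63, K), -1), Pow(Add(62, K), -1), Add(-13, K)) (Function('o')(K) = Mul(Mul(Mul(2, K), Pow(Add(62, K), -1)), Pow(Mul(Add(-63, K), Pow(Add(-13, K), -1)), -1)) = Mul(Mul(2, K, Pow(Add(62, K), -1)), Pow(Mul(Pow(Add(-13, K), -1), Add(-63, K)), -1)) = Mul(Mul(2, K, Pow(Add(62, K), -1)), Mul(Pow(Add(-63, K), -1), Add(-13, K))) = Mul(2, K, Pow(Add(-63, K), -1), Pow(Add(62, K), -1), Add(-13, K)))
Add(Function('n')(-17, Function('x')(-5)), Function('o')(Function('N')(-5))) = Add(-17, Mul(2, Add(-4, -5), Pow(Add(-3906, Pow(Add(-4, -5), 2), Mul(-1, Add(-4, -5))), -1), Add(-13, Add(-4, -5)))) = Add(-17, Mul(2, -9, Pow(Add(-3906, Pow(-9, 2), Mul(-1, -9)), -1), Add(-13, -9))) = Add(-17, Mul(2, -9, Pow(Add(-3906, 81, 9), -1), -22)) = Add(-17, Mul(2, -9, Pow(-3816, -1), -22)) = Add(-17, Mul(2, -9, Rational(-1, 3816), -22)) = Add(-17, Rational(-11, 106)) = Rational(-1813, 106)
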